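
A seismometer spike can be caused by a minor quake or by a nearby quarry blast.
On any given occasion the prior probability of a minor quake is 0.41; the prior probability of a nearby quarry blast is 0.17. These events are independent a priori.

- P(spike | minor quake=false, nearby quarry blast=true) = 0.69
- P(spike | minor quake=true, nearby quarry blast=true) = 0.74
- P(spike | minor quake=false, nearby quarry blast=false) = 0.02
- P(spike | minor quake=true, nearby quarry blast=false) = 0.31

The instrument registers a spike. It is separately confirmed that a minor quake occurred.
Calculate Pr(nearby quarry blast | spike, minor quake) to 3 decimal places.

Pr(nearby quarry blast | spike, minor quake) ≈ 0.328

Weight on nearby quarry blast=true, given the evidence: 0.74×0.17 = 0.125800
The normalizing constant is 0.31×0.83 + 0.74×0.17 = 0.383100
P(nearby quarry blast | spike, minor quake) = 0.125800/0.383100 ≈ 0.328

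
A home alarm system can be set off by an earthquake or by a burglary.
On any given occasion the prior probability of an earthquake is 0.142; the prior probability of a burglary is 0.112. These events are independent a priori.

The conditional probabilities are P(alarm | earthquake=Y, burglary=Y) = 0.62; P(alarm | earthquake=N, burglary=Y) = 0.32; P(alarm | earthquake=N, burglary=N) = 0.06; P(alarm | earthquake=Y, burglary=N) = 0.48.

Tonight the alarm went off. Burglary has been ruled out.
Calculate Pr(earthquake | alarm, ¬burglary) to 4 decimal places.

Pr(earthquake | alarm, ¬burglary) ≈ 0.5697

Numerator (weight on configurations with earthquake): 0.48*0.142 = 0.068160
Normalizer over all consistent configurations: 0.06*0.858 + 0.48*0.142 = 0.119640
P(earthquake | alarm, ¬burglary) = 0.068160/0.119640 ≈ 0.5697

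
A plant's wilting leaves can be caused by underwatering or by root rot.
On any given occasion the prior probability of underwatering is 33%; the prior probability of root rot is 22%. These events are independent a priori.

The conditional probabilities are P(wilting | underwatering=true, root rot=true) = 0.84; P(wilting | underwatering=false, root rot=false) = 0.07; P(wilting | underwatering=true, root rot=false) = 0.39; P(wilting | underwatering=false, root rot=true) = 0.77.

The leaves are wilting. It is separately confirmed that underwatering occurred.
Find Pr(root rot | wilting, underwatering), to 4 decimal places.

Pr(root rot | wilting, underwatering) ≈ 0.3779

Numerator (weight on configurations with root rot): 0.84×0.22 = 0.184800
Normalizer over all consistent configurations: 0.39×0.78 + 0.84×0.22 = 0.489000
P(root rot | wilting, underwatering) = 0.184800/0.489000 ≈ 0.3779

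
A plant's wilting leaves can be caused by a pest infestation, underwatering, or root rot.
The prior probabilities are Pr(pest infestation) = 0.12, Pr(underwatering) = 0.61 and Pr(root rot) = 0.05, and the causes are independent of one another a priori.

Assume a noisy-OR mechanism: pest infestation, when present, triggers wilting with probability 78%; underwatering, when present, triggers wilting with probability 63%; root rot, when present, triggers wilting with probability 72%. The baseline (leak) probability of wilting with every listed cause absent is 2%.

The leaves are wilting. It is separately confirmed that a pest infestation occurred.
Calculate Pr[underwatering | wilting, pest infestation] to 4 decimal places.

Under noisy-OR, P(wilting | causes) = 1 − (1−0.02)·∏(1−qᵢ) over the active causes.
Enumerate the 4 (underwatering, root rot) configurations and weight by the priors:
  P(wilting | pest infestation) = 0.7844·0.39·0.95 + 0.939632·0.39·0.05 + 0.920228·0.61·0.95 + 0.977664·0.61·0.05
        = 0.290620 + 0.018323 + 0.533272 + 0.029819 = 0.872034
The terms with underwatering present sum to 0.563091, so
  P(underwatering | wilting, pest infestation) = 0.563091 / 0.872034 ≈ 0.6457

Pr[underwatering | wilting, pest infestation] ≈ 0.6457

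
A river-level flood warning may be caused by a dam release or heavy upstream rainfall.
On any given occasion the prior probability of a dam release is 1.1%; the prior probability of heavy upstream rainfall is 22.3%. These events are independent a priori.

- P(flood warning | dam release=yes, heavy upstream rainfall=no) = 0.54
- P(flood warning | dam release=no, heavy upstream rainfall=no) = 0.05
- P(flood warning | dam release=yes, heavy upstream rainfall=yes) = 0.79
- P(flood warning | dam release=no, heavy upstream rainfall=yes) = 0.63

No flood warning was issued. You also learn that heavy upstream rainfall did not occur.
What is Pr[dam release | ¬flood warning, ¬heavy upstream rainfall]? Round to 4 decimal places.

Pr[dam release | ¬flood warning, ¬heavy upstream rainfall] ≈ 0.0054

By total probability over both values of dam release:
  P(¬flood warning | ¬heavy upstream rainfall) = 0.95*0.989 + 0.46*0.011
        = 0.939550 + 0.005060 = 0.944610
The terms with dam release present sum to 0.005060, so
  P(dam release | ¬flood warning, ¬heavy upstream rainfall) = 0.005060 / 0.944610 ≈ 0.0054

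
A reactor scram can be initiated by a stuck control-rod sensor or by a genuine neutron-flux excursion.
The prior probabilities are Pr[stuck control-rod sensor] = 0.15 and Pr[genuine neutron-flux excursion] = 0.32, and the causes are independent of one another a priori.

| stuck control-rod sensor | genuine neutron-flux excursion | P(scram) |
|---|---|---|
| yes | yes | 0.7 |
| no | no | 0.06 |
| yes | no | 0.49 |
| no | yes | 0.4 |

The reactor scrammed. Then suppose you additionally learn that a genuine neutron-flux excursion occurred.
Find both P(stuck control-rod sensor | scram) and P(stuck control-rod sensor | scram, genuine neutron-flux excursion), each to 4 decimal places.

P(scram) = 0.06×0.85×0.68 + 0.4×0.85×0.32 + 0.49×0.15×0.68 + 0.7×0.15×0.32 = 0.034680 + 0.108800 + 0.049980 + 0.033600 = 0.227060
Of this, 0.083580 comes from 0.049980 + 0.033600 (the stuck control-rod sensor=true cases).
P(stuck control-rod sensor | scram) = 0.083580 / 0.227060 ≈ 0.3681

Now also conditioning on genuine neutron-flux excursion=true:
Enumerate both values of stuck control-rod sensor and weight by the priors:
  P(scram | genuine neutron-flux excursion) = 0.4×0.85 + 0.7×0.15
        = 0.340000 + 0.105000 = 0.445000
The terms with stuck control-rod sensor present sum to 0.105000, so
  P(stuck control-rod sensor | scram, genuine neutron-flux excursion) = 0.105000 / 0.445000 ≈ 0.2360

P(stuck control-rod sensor | scram) ≈ 0.3681; P(stuck control-rod sensor | scram, genuine neutron-flux excursion) ≈ 0.2360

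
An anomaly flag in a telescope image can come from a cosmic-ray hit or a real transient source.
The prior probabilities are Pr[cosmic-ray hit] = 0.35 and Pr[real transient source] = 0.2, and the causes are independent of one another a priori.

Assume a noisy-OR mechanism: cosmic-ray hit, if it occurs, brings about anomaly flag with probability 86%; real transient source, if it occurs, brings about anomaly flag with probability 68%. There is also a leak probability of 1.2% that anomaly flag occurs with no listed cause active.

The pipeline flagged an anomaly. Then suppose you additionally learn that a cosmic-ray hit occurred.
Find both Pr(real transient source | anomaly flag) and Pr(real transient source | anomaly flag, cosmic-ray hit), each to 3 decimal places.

Pr(real transient source | anomaly flag) ≈ 0.386; Pr(real transient source | anomaly flag, cosmic-ray hit) ≈ 0.217

Under noisy-OR, P(anomaly flag | causes) = 1 − (1−0.012)·∏(1−qᵢ) over the active causes.
P(anomaly flag) = 0.012*0.65*0.8 + 0.68384*0.65*0.2 + 0.86168*0.35*0.8 + 0.955738*0.35*0.2 = 0.006240 + 0.088899 + 0.241270 + 0.066902 = 0.403311
Of this, 0.155801 comes from 0.088899 + 0.066902 (the real transient source=true cases).
So P(real transient source | anomaly flag) = 0.155801/0.403311 ≈ 0.386.

With the extra evidence:
Sum P(anomaly flag|·) weighted by the priors over both values of real transient source:
  P(anomaly flag | cosmic-ray hit) = 0.86168*0.8 + 0.955738*0.2
        = 0.689344 + 0.191148 = 0.880492
Configurations with real transient source contribute 0.191148, so
  P(real transient source | anomaly flag, cosmic-ray hit) = 0.191148 / 0.880492 ≈ 0.217
The drop from 0.386 to 0.217 is the explaining-away (discounting) effect.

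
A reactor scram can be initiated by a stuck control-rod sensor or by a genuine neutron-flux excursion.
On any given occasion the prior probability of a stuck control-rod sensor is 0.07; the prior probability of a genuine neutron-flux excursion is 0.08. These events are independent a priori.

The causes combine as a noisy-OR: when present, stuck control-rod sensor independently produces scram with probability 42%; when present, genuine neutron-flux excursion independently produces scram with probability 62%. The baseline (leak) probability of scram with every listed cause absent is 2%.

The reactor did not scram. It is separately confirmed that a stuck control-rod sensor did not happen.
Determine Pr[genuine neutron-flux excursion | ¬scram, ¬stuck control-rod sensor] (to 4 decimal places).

Pr[genuine neutron-flux excursion | ¬scram, ¬stuck control-rod sensor] ≈ 0.0320

Under noisy-OR, P(scram | causes) = 1 − (1−0.02)·∏(1−qᵢ) over the active causes.
Weight on genuine neutron-flux excursion=true, given the evidence: 0.3724×0.08 = 0.029792
The normalizing constant is 0.98×0.92 + 0.3724×0.08 = 0.931392
P(genuine neutron-flux excursion | ¬scram, ¬stuck control-rod sensor) = 0.029792/0.931392 ≈ 0.0320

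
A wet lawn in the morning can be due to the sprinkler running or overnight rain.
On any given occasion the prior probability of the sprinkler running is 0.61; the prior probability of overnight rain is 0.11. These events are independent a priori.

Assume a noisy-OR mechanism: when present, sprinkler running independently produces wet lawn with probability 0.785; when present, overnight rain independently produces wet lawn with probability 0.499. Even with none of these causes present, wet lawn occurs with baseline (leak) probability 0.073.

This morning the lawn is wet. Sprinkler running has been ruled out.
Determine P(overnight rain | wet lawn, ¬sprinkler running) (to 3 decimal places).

Under noisy-OR, P(wet lawn | causes) = 1 − (1−0.073)·∏(1−qᵢ) over the active causes.
Numerator (weight on configurations with overnight rain): 0.535573·0.11 = 0.058913
Denominator P(wet lawn | ¬sprinkler running): 0.073·0.89 + 0.535573·0.11 = 0.123883
P(overnight rain | wet lawn, ¬sprinkler running) = 0.058913/0.123883 ≈ 0.476

P(overnight rain | wet lawn, ¬sprinkler running) ≈ 0.476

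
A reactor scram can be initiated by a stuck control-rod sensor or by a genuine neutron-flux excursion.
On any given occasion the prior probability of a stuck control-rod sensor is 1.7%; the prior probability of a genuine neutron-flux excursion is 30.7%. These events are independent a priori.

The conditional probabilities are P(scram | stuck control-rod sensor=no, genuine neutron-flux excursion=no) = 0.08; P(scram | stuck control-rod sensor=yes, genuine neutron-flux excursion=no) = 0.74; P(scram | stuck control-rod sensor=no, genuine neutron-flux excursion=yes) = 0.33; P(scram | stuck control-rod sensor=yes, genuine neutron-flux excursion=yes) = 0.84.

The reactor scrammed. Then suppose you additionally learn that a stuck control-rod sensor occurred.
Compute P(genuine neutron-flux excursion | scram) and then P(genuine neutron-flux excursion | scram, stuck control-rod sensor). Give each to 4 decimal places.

Enumerate the 4 (stuck control-rod sensor, genuine neutron-flux excursion) configurations and weight by the priors:
  P(scram) = 0.08×0.983×0.693 + 0.33×0.983×0.307 + 0.74×0.017×0.693 + 0.84×0.017×0.307
        = 0.054498 + 0.099588 + 0.008718 + 0.004384 = 0.167188
Keeping only the genuine neutron-flux excursion-present terms gives 0.103972, so
  P(genuine neutron-flux excursion | scram) = 0.103972 / 0.167188 ≈ 0.6219

Now also conditioning on stuck control-rod sensor=true:
P(scram | stuck control-rod sensor) = 0.74×0.693 + 0.84×0.307 = 0.512820 + 0.257880 = 0.770700
Restricting to configurations with genuine neutron-flux excursion present: 0.84×0.307 = 0.257880.
P(genuine neutron-flux excursion | scram, stuck control-rod sensor) = 0.257880 / 0.770700 ≈ 0.3346

P(genuine neutron-flux excursion | scram) ≈ 0.6219; P(genuine neutron-flux excursion | scram, stuck control-rod sensor) ≈ 0.3346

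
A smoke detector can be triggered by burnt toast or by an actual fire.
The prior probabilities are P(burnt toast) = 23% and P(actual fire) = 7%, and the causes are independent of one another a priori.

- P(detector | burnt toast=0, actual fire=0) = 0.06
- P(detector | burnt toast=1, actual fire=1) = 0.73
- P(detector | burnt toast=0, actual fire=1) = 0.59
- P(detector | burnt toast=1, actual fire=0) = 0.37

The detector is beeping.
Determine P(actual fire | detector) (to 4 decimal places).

P(actual fire | detector) ≈ 0.2629

P(detector) = 0.06*0.77*0.93 + 0.59*0.77*0.07 + 0.37*0.23*0.93 + 0.73*0.23*0.07 = 0.042966 + 0.031801 + 0.079143 + 0.011753 = 0.165663
Restricting to configurations with actual fire present: 0.031801 + 0.011753 = 0.043554.
P(actual fire | detector) = 0.043554 / 0.165663 ≈ 0.2629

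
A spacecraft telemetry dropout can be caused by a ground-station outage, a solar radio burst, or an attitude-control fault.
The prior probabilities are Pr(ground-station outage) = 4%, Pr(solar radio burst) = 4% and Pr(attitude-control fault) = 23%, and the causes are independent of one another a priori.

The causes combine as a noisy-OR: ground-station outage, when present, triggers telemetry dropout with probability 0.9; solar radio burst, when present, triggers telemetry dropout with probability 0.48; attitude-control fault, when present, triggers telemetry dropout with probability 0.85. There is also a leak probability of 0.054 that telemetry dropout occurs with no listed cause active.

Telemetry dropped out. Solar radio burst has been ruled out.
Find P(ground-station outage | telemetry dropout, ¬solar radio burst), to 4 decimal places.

P(ground-station outage | telemetry dropout, ¬solar radio burst) ≈ 0.1388

Under noisy-OR, P(telemetry dropout | causes) = 1 − (1−0.054)·∏(1−qᵢ) over the active causes.
P(telemetry dropout | ¬solar radio burst) = 0.054×0.96×0.77 + 0.8581×0.96×0.23 + 0.9054×0.04×0.77 + 0.98581×0.04×0.23 = 0.039917 + 0.189468 + 0.027886 + 0.009069 = 0.266340
Restricting to configurations with ground-station outage present: 0.027886 + 0.009069 = 0.036955.
So P(ground-station outage | telemetry dropout, ¬solar radio burst) = 0.036955/0.266340 ≈ 0.1388.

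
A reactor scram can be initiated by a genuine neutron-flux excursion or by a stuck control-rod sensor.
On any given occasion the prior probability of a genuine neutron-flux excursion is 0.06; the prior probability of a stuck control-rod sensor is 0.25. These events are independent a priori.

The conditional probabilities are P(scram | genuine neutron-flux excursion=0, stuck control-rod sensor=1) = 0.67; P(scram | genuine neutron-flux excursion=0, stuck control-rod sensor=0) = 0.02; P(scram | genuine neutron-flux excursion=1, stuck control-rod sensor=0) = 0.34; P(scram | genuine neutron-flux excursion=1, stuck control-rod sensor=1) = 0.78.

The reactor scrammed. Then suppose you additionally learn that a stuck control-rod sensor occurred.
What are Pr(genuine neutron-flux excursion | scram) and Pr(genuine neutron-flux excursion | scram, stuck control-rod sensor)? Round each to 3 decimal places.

P(scram) = 0.02·0.94·0.75 + 0.67·0.94·0.25 + 0.34·0.06·0.75 + 0.78·0.06·0.25 = 0.014100 + 0.157450 + 0.015300 + 0.011700 = 0.198550
Of this, 0.027000 comes from 0.015300 + 0.011700 (the genuine neutron-flux excursion=true cases).
Hence the posterior is 0.027000/0.198550 ≈ 0.136.

Now also conditioning on stuck control-rod sensor=true:
Sum P(scram|·) weighted by the priors over both values of genuine neutron-flux excursion:
  P(scram | stuck control-rod sensor) = 0.67*0.94 + 0.78*0.06
        = 0.629800 + 0.046800 = 0.676600
Configurations with genuine neutron-flux excursion contribute 0.046800, so
  P(genuine neutron-flux excursion | scram, stuck control-rod sensor) = 0.046800 / 0.676600 ≈ 0.069

Pr(genuine neutron-flux excursion | scram) ≈ 0.136; Pr(genuine neutron-flux excursion | scram, stuck control-rod sensor) ≈ 0.069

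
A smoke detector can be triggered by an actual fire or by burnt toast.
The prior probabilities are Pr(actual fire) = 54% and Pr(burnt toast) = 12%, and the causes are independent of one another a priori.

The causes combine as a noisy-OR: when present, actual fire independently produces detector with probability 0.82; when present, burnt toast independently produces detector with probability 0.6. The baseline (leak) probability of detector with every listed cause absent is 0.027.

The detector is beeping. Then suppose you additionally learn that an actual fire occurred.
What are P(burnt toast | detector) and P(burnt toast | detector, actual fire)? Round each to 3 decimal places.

Under noisy-OR, P(detector | causes) = 1 − (1−0.027)·∏(1−qᵢ) over the active causes.
Numerator (weight on configurations with burnt toast): 0.033716 + 0.060260 = 0.093976
Denominator P(detector): 0.027*0.46*0.88 + 0.6108*0.46*0.12 + 0.82486*0.54*0.88 + 0.929944*0.54*0.12 = 0.496879
P(burnt toast | detector) = 0.093976/0.496879 ≈ 0.189

Now also conditioning on actual fire=true:
Weight on burnt toast=true, given the evidence: 0.929944×0.12 = 0.111593
Normalizer over all consistent configurations: 0.82486×0.88 + 0.929944×0.12 = 0.837470
P(burnt toast | detector, actual fire) = 0.111593/0.837470 ≈ 0.133
Conditioning on actual fire lowers the posterior on burnt toast: the classic explaining-away effect in a common-effect structure.

P(burnt toast | detector) ≈ 0.189; P(burnt toast | detector, actual fire) ≈ 0.133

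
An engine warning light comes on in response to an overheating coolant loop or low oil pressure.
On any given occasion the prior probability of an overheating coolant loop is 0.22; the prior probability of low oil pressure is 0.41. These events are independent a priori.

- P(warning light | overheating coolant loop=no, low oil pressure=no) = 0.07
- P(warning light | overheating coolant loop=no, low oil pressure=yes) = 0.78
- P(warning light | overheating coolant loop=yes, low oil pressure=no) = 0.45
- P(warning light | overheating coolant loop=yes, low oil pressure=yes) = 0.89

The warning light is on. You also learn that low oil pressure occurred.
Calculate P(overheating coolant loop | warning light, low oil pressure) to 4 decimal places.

Sum P(warning light|·) weighted by the priors over both values of overheating coolant loop:
  P(warning light | low oil pressure) = 0.78·0.78 + 0.89·0.22
        = 0.608400 + 0.195800 = 0.804200
The terms with overheating coolant loop present sum to 0.195800, so
  P(overheating coolant loop | warning light, low oil pressure) = 0.195800 / 0.804200 ≈ 0.2435

P(overheating coolant loop | warning light, low oil pressure) ≈ 0.2435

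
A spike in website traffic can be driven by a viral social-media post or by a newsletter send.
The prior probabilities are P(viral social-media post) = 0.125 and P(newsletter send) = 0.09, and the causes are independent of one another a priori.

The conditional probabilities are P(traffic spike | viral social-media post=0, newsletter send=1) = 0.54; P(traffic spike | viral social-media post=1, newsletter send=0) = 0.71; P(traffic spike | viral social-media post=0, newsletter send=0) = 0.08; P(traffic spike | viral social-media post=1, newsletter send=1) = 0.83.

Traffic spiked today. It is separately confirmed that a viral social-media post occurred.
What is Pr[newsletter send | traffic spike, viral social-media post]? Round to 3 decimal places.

Pr[newsletter send | traffic spike, viral social-media post] ≈ 0.104

Weight on newsletter send=true, given the evidence: 0.83·0.09 = 0.074700
Normalizer over all consistent configurations: 0.71·0.91 + 0.83·0.09 = 0.720800
Posterior = 0.074700 / 0.720800 ≈ 0.104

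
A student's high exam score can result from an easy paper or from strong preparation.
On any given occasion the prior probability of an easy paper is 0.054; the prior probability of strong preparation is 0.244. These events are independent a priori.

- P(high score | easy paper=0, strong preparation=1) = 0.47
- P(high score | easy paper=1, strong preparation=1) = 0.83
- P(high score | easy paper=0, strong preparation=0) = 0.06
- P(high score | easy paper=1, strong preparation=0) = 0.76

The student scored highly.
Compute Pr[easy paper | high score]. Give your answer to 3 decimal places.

Pr[easy paper | high score] ≈ 0.217

P(high score) = 0.06×0.946×0.756 + 0.47×0.946×0.244 + 0.76×0.054×0.756 + 0.83×0.054×0.244 = 0.042911 + 0.108487 + 0.031026 + 0.010936 = 0.193360
The easy paper-present share is 0.031026 + 0.010936 = 0.041962.
So P(easy paper | high score) = 0.041962/0.193360 ≈ 0.217.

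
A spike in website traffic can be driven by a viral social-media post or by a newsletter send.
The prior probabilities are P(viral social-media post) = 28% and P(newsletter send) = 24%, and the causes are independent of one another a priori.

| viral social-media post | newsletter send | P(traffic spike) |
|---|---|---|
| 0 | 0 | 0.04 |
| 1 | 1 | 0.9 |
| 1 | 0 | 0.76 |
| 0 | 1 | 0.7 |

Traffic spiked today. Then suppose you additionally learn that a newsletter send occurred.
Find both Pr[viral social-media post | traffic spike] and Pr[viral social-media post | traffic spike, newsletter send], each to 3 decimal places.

Pr[viral social-media post | traffic spike] ≈ 0.609; Pr[viral social-media post | traffic spike, newsletter send] ≈ 0.333

Enumerate the 4 (viral social-media post, newsletter send) configurations and weight by the priors:
  P(traffic spike) = 0.04×0.72×0.76 + 0.7×0.72×0.24 + 0.76×0.28×0.76 + 0.9×0.28×0.24
        = 0.021888 + 0.120960 + 0.161728 + 0.060480 = 0.365056
The terms with viral social-media post present sum to 0.222208, so
  P(viral social-media post | traffic spike) = 0.222208 / 0.365056 ≈ 0.609

Now condition on the additional information:
Enumerate both values of viral social-media post and weight by the priors:
  P(traffic spike | newsletter send) = 0.7×0.72 + 0.9×0.28
        = 0.504000 + 0.252000 = 0.756000
The terms with viral social-media post present sum to 0.252000, so
  P(viral social-media post | traffic spike, newsletter send) = 0.252000 / 0.756000 ≈ 0.333
— newsletter send explains away the evidence for viral social-media post.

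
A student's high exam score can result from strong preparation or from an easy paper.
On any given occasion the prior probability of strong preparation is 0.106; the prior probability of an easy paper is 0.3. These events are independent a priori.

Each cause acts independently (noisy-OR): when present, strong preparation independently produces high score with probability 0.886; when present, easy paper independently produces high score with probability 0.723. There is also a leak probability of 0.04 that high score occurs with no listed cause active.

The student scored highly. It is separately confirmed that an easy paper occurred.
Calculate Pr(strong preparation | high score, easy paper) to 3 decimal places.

Pr(strong preparation | high score, easy paper) ≈ 0.135

Under noisy-OR, P(high score | causes) = 1 − (1−0.04)·∏(1−qᵢ) over the active causes.
Numerator (weight on configurations with strong preparation): 0.969685·0.106 = 0.102787
Denominator P(high score | easy paper): 0.73408·0.894 + 0.969685·0.106 = 0.759055
Posterior = 0.102787 / 0.759055 ≈ 0.135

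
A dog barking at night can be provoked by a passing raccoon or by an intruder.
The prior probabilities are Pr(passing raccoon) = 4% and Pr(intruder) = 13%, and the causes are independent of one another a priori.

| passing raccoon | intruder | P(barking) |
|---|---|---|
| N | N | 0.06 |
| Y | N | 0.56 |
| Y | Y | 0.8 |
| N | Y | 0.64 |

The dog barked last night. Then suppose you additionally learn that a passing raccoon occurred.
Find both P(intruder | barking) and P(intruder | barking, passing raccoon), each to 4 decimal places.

P(intruder | barking) ≈ 0.5470; P(intruder | barking, passing raccoon) ≈ 0.1759

By total probability over the 4 (passing raccoon, intruder) configurations:
  P(barking) = 0.06*0.96*0.87 + 0.64*0.96*0.13 + 0.56*0.04*0.87 + 0.8*0.04*0.13
        = 0.050112 + 0.079872 + 0.019488 + 0.004160 = 0.153632
Configurations with intruder contribute 0.084032, so
  P(intruder | barking) = 0.084032 / 0.153632 ≈ 0.5470

Now condition on the additional information:
P(barking | passing raccoon) = 0.56·0.87 + 0.8·0.13 = 0.487200 + 0.104000 = 0.591200
The intruder-present share is 0.8·0.13 = 0.104000.
Hence the posterior is 0.104000/0.591200 ≈ 0.1759.
The drop from 0.5470 to 0.1759 is the explaining-away (discounting) effect.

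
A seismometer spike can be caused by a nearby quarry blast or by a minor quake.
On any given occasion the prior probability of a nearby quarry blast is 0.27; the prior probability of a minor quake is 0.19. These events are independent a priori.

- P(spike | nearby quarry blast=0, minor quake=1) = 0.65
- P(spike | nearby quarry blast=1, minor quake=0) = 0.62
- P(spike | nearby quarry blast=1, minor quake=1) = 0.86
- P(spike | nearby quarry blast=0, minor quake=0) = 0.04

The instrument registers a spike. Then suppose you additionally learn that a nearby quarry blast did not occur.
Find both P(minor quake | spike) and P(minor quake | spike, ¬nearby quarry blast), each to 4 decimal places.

P(minor quake | spike) ≈ 0.4575; P(minor quake | spike, ¬nearby quarry blast) ≈ 0.7922

Enumerate the 4 (nearby quarry blast, minor quake) configurations and weight by the priors:
  P(spike) = 0.04·0.73·0.81 + 0.65·0.73·0.19 + 0.62·0.27·0.81 + 0.86·0.27·0.19
        = 0.023652 + 0.090155 + 0.135594 + 0.044118 = 0.293519
Configurations with minor quake contribute 0.134273, so
  P(minor quake | spike) = 0.134273 / 0.293519 ≈ 0.4575

With the extra evidence:
P(spike | ¬nearby quarry blast) = 0.04×0.81 + 0.65×0.19 = 0.032400 + 0.123500 = 0.155900
The minor quake-present share is 0.65×0.19 = 0.123500.
Hence the posterior is 0.123500/0.155900 ≈ 0.7922.
Ruling out nearby quarry blast raises the posterior on minor quake — the flip side of explaining away.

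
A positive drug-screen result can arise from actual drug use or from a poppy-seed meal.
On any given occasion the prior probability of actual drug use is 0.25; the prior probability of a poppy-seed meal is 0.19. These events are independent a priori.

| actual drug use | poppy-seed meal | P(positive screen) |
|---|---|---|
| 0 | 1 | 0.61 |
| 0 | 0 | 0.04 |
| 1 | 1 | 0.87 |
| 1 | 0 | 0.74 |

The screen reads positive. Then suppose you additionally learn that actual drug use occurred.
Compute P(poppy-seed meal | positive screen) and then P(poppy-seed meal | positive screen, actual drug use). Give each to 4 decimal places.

P(poppy-seed meal | positive screen) ≈ 0.4241; P(poppy-seed meal | positive screen, actual drug use) ≈ 0.2162

By total probability over the 4 (actual drug use, poppy-seed meal) configurations:
  P(positive screen) = 0.04*0.75*0.81 + 0.61*0.75*0.19 + 0.74*0.25*0.81 + 0.87*0.25*0.19
        = 0.024300 + 0.086925 + 0.149850 + 0.041325 = 0.302400
The terms with poppy-seed meal present sum to 0.128250, so
  P(poppy-seed meal | positive screen) = 0.128250 / 0.302400 ≈ 0.4241

Now also conditioning on actual drug use=true:
Numerator (weight on configurations with poppy-seed meal): 0.87*0.19 = 0.165300
Normalizer over all consistent configurations: 0.74*0.81 + 0.87*0.19 = 0.764700
Posterior = 0.165300 / 0.764700 ≈ 0.2162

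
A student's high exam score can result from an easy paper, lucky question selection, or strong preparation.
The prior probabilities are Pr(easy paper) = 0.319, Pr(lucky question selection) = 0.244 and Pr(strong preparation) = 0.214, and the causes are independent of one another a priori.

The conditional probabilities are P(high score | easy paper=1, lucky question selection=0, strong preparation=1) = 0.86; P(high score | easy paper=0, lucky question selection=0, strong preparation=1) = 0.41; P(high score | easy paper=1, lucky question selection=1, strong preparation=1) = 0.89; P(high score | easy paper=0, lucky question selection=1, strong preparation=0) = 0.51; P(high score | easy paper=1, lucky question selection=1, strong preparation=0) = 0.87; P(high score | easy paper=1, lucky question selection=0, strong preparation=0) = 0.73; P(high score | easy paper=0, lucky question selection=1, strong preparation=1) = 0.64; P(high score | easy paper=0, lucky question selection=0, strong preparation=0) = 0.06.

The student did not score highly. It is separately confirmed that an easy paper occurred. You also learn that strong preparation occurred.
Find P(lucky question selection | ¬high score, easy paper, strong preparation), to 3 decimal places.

For the numerator, keep only lucky question selection=true terms: 0.11×0.244 = 0.026840
Denominator P(¬high score | easy paper, strong preparation): 0.14×0.756 + 0.11×0.244 = 0.132680
P(lucky question selection | ¬high score, easy paper, strong preparation) = 0.026840/0.132680 ≈ 0.202

P(lucky question selection | ¬high score, easy paper, strong preparation) ≈ 0.202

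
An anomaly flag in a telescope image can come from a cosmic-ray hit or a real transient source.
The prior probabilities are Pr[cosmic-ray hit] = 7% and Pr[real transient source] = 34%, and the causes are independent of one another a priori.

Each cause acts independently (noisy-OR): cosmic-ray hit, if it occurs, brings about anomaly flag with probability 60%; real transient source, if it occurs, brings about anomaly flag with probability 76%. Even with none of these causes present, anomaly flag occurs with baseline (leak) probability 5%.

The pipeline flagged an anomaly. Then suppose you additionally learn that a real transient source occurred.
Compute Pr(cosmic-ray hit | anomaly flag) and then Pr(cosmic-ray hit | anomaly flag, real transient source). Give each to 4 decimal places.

Under noisy-OR, P(anomaly flag | causes) = 1 − (1−0.05)·∏(1−qᵢ) over the active causes.
By total probability over the 4 (cosmic-ray hit, real transient source) configurations:
  P(anomaly flag) = 0.05*0.93*0.66 + 0.772*0.93*0.34 + 0.62*0.07*0.66 + 0.9088*0.07*0.34
        = 0.030690 + 0.244106 + 0.028644 + 0.021629 = 0.325069
The terms with cosmic-ray hit present sum to 0.050273, so
  P(cosmic-ray hit | anomaly flag) = 0.050273 / 0.325069 ≈ 0.1547

Now condition on the additional information:
Numerator (weight on configurations with cosmic-ray hit): 0.9088*0.07 = 0.063616
Normalizer over all consistent configurations: 0.772*0.93 + 0.9088*0.07 = 0.781576
P(cosmic-ray hit | anomaly flag, real transient source) = 0.063616/0.781576 ≈ 0.0814

Pr(cosmic-ray hit | anomaly flag) ≈ 0.1547; Pr(cosmic-ray hit | anomaly flag, real transient source) ≈ 0.0814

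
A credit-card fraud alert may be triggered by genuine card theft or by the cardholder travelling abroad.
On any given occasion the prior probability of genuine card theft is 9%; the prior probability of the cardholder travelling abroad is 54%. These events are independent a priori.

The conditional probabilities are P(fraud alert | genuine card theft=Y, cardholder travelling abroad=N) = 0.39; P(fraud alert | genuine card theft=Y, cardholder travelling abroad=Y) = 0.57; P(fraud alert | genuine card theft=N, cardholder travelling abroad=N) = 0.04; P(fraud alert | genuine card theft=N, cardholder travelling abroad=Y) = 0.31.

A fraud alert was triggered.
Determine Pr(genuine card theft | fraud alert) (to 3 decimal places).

Pr(genuine card theft | fraud alert) ≈ 0.206

Enumerate the 4 (genuine card theft, cardholder travelling abroad) configurations and weight by the priors:
  P(fraud alert) = 0.04*0.91*0.46 + 0.31*0.91*0.54 + 0.39*0.09*0.46 + 0.57*0.09*0.54
        = 0.016744 + 0.152334 + 0.016146 + 0.027702 = 0.212926
The terms with genuine card theft present sum to 0.043848, so
  P(genuine card theft | fraud alert) = 0.043848 / 0.212926 ≈ 0.206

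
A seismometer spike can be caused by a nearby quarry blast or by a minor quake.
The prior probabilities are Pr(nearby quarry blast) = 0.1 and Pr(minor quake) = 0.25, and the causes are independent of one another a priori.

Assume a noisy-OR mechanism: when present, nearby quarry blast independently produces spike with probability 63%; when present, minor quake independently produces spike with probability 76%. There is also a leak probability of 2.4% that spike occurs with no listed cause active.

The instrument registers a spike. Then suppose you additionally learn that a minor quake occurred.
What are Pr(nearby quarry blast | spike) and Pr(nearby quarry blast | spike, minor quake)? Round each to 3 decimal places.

Under noisy-OR, P(spike | causes) = 1 − (1−0.024)·∏(1−qᵢ) over the active causes.
Enumerate the 4 (nearby quarry blast, minor quake) configurations and weight by the priors:
  P(spike) = 0.024×0.9×0.75 + 0.76576×0.9×0.25 + 0.63888×0.1×0.75 + 0.913331×0.1×0.25
        = 0.016200 + 0.172296 + 0.047916 + 0.022833 = 0.259245
Keeping only the nearby quarry blast-present terms gives 0.070749, so
  P(nearby quarry blast | spike) = 0.070749 / 0.259245 ≈ 0.273

Now condition on the additional information:
Weight on nearby quarry blast=true, given the evidence: 0.913331·0.1 = 0.091333
The normalizing constant is 0.76576·0.9 + 0.913331·0.1 = 0.780517
Posterior = 0.091333 / 0.780517 ≈ 0.117

Pr(nearby quarry blast | spike) ≈ 0.273; Pr(nearby quarry blast | spike, minor quake) ≈ 0.117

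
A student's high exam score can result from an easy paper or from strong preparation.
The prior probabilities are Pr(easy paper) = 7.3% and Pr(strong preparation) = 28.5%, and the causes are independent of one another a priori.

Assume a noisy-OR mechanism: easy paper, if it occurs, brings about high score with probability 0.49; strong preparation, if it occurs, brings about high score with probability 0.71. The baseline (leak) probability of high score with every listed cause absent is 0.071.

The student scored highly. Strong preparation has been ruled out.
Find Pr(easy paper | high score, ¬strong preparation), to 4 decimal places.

Under noisy-OR, P(high score | causes) = 1 − (1−0.071)·∏(1−qᵢ) over the active causes.
By total probability over both values of easy paper:
  P(high score | ¬strong preparation) = 0.071·0.927 + 0.52621·0.073
        = 0.065817 + 0.038413 = 0.104230
Keeping only the easy paper-present terms gives 0.038413, so
  P(easy paper | high score, ¬strong preparation) = 0.038413 / 0.104230 ≈ 0.3685

Pr(easy paper | high score, ¬strong preparation) ≈ 0.3685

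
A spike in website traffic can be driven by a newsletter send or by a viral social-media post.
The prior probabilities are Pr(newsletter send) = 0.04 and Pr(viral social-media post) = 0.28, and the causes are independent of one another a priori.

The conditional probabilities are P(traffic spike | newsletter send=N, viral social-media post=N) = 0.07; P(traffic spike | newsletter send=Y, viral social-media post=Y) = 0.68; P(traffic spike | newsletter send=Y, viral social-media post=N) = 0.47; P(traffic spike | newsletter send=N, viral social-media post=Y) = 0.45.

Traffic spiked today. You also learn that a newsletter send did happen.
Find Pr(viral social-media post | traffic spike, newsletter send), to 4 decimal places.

P(traffic spike | newsletter send) = 0.47·0.72 + 0.68·0.28 = 0.338400 + 0.190400 = 0.528800
The viral social-media post-present share is 0.68·0.28 = 0.190400.
Hence the posterior is 0.190400/0.528800 ≈ 0.3601.

Pr(viral social-media post | traffic spike, newsletter send) ≈ 0.3601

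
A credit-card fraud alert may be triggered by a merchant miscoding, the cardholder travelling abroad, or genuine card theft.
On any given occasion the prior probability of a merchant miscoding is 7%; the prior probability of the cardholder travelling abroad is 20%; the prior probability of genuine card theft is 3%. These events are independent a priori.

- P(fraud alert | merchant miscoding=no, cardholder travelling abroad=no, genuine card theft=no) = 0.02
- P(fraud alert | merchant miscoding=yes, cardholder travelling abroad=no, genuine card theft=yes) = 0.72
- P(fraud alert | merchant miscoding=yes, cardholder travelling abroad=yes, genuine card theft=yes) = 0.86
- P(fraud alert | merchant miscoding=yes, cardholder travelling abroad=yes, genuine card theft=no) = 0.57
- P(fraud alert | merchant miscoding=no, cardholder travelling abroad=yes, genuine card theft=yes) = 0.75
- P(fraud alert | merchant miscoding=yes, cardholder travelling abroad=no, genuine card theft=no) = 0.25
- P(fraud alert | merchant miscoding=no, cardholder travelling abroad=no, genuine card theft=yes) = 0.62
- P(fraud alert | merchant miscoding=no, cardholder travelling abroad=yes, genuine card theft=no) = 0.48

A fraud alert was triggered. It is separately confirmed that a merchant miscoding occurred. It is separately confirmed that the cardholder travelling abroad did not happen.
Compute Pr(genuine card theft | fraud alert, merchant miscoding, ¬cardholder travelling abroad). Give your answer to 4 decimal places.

For the numerator, keep only genuine card theft=true terms: 0.72*0.03 = 0.021600
The normalizing constant is 0.25*0.97 + 0.72*0.03 = 0.264100
P(genuine card theft | fraud alert, merchant miscoding, ¬cardholder travelling abroad) = 0.021600/0.264100 ≈ 0.0818

Pr(genuine card theft | fraud alert, merchant miscoding, ¬cardholder travelling abroad) ≈ 0.0818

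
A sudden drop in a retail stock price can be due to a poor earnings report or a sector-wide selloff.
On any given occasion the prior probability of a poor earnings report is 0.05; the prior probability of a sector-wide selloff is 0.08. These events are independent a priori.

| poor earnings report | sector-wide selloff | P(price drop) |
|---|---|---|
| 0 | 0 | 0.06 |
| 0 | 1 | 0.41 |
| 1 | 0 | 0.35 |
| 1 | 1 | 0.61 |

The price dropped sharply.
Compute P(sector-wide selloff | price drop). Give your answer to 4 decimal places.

P(sector-wide selloff | price drop) ≈ 0.3290

Weight on sector-wide selloff=true, given the evidence: 0.031160 + 0.002440 = 0.033600
Denominator P(price drop): 0.06×0.95×0.92 + 0.41×0.95×0.08 + 0.35×0.05×0.92 + 0.61×0.05×0.08 = 0.102140
P(sector-wide selloff | price drop) = 0.033600/0.102140 ≈ 0.3290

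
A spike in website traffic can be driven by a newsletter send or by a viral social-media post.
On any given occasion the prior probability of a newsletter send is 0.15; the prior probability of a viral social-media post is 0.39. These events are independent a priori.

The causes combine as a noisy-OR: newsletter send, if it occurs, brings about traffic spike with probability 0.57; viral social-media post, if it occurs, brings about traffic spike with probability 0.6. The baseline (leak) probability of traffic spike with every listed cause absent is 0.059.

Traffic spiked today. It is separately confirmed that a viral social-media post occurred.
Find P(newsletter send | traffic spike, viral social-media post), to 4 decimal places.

P(newsletter send | traffic spike, viral social-media post) ≈ 0.1917

Under noisy-OR, P(traffic spike | causes) = 1 − (1−0.059)·∏(1−qᵢ) over the active causes.
Sum P(traffic spike|·) weighted by the priors over both values of newsletter send:
  P(traffic spike | viral social-media post) = 0.6236×0.85 + 0.838148×0.15
        = 0.530060 + 0.125722 = 0.655782
Configurations with newsletter send contribute 0.125722, so
  P(newsletter send | traffic spike, viral social-media post) = 0.125722 / 0.655782 ≈ 0.1917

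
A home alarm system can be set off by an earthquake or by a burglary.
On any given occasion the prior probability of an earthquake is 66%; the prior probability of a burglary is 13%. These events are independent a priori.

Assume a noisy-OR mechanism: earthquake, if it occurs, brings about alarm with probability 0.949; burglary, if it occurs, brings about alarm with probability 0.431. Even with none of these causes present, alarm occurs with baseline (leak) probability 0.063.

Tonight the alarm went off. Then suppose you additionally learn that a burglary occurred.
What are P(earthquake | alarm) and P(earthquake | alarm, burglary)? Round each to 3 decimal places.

P(earthquake | alarm) ≈ 0.941; P(earthquake | alarm, burglary) ≈ 0.802

Under noisy-OR, P(alarm | causes) = 1 − (1−0.063)·∏(1−qᵢ) over the active causes.
P(alarm) = 0.063×0.34×0.87 + 0.466847×0.34×0.13 + 0.952213×0.66×0.87 + 0.972809×0.66×0.13 = 0.018635 + 0.020635 + 0.546761 + 0.083467 = 0.669498
The earthquake-present share is 0.546761 + 0.083467 = 0.630228.
Hence the posterior is 0.630228/0.669498 ≈ 0.941.

Now condition on the additional information:
For the numerator, keep only earthquake=true terms: 0.972809·0.66 = 0.642054
The normalizing constant is 0.466847·0.34 + 0.972809·0.66 = 0.800782
P(earthquake | alarm, burglary) = 0.642054/0.800782 ≈ 0.802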